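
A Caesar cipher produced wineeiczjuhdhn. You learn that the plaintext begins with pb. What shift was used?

From the crib: w(22)−p(15)=7, so the shift is 7.

7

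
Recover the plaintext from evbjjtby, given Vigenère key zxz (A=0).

Repeat the key across the ciphertext: zxzzxzzx
e(4)−z(25): -21≡5 → f
v(21)−x(23): -2≡24 → y
b(1)−z(25): -24≡2 → c
j(9)−z(25): -16≡10 → k
j(9)−x(23): -14≡12 → m
t(19)−z(25): -6≡20 → u
b(1)−z(25): -24≡2 → c
y(24)−x(23): 1 → b

fyckmucb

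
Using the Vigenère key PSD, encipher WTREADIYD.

LLUTSGXQG

Repeat the key across the message: PSDPSDPSD
W(22)+P(15): 37≡11 → L
T(19)+S(18): 37≡11 → L
R(17)+D(3): 20 → U
E(4)+P(15): 19 → T
A(0)+S(18): 18 → S
D(3)+D(3): 6 → G
I(8)+P(15): 23 → X
Y(24)+S(18): 42≡16 → Q
D(3)+D(3): 6 → G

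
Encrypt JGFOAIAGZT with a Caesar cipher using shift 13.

J(9): 9+13=22 → W
G(6): 6+13=19 → T
F(5): 5+13=18 → S
O(14): 14+13=27≡1 → B
A(0): 0+13=13 → N
I(8): 8+13=21 → V
A(0): 0+13=13 → N
G(6): 6+13=19 → T
Z(25): 25+13=38≡12 → M
T(19): 19+13=32≡6 → G

WTSBNVNTMG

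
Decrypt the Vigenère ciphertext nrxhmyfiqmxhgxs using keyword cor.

ldgfyhduzkjqejb

Repeat the key across the ciphertext: corcorcorcorcor
n(13)−c(2): 11 → l
r(17)−o(14): 3 → d
x(23)−r(17): 6 → g
h(7)−c(2): 5 → f
m(12)−o(14): -2≡24 → y
y(24)−r(17): 7 → h
f(5)−c(2): 3 → d
i(8)−o(14): -6≡20 → u
q(16)−r(17): -1≡25 → z
m(12)−c(2): 10 → k
x(23)−o(14): 9 → j
h(7)−r(17): -10≡16 → q
g(6)−c(2): 4 → e
x(23)−o(14): 9 → j
s(18)−r(17): 1 → b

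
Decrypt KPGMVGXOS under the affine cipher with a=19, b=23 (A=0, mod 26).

The inverse of 19 mod 26 is 11, since 19·11=209≡1. Apply D(y)=11·(y−23) mod 26:
K(10): 11·(10−23)=-143≡13 → N
P(15): 11·(15−23)=-88≡16 → Q
G(6): 11·(6−23)=-187≡21 → V
M(12): 11·(12−23)=-121≡9 → J
V(21): 11·(21−23)=-22≡4 → E
G(6): 11·(6−23)=-187≡21 → V
X(23): 11·(23−23)=0 → A
O(14): 11·(14−23)=-99≡5 → F
S(18): 11·(18−23)=-55≡23 → X

NQVJEVAFX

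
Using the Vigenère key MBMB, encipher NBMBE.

ZCYCQ

Repeat the key across the message: MBMBM
N(13)+M(12): 25 → Z
B(1)+B(1): 2 → C
M(12)+M(12): 24 → Y
B(1)+B(1): 2 → C
E(4)+M(12): 16 → Q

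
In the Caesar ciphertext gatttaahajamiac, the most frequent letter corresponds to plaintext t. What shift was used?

The most frequent ciphertext letter is a (appears 6 times).
a is position 0; t is position 19.
Shift = -19≡7.

7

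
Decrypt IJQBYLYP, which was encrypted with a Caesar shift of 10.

I(8): 8−10=-2≡24 → Y
J(9): 9−10=-1≡25 → Z
Q(16): 16−10=6 → G
B(1): 1−10=-9≡17 → R
Y(24): 24−10=14 → O
L(11): 11−10=1 → B
Y(24): 24−10=14 → O
P(15): 15−10=5 → F

YZGROBOF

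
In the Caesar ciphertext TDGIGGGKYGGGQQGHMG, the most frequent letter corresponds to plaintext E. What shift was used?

2

The most frequent ciphertext letter is G (appears 9 times).
G is position 6; E is position 4.
Shift = 2.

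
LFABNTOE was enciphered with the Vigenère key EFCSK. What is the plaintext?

Repeat the key across the ciphertext: EFCSKEFC
L(11)−E(4): 7 → H
F(5)−F(5): 0 → A
A(0)−C(2): -2≡24 → Y
B(1)−S(18): -17≡9 → J
N(13)−K(10): 3 → D
T(19)−E(4): 15 → P
O(14)−F(5): 9 → J
E(4)−C(2): 2 → C

HAYJDPJC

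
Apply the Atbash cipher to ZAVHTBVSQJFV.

Z(25) → A(0)
A(0) → Z(25)
V(21) → E(4)
H(7) → S(18)
T(19) → G(6)
B(1) → Y(24)
V(21) → E(4)
S(18) → H(7)
Q(16) → J(9)
J(9) → Q(16)
F(5) → U(20)
V(21) → E(4)

AZESGYEHJQUE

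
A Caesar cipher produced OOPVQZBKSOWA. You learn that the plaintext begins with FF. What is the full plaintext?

FFGMHQSBJFNR

From the crib: O(14)−F(5)=9, so the shift is 9.
Subtract 9 from each ciphertext letter:
O(14): 14−9=5 → F
O(14): 14−9=5 → F
P(15): 15−9=6 → G
V(21): 21−9=12 → M
Q(16): 16−9=7 → H
Z(25): 25−9=16 → Q
B(1): 1−9=-8≡18 → S
K(10): 10−9=1 → B
S(18): 18−9=9 → J
O(14): 14−9=5 → F
W(22): 22−9=13 → N
A(0): 0−9=-9≡17 → R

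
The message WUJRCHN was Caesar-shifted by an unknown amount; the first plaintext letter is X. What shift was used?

From the crib: W(22)−X(23)=-1≡25, so the shift is 25.

25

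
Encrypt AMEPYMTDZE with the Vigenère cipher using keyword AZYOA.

Repeat the key across the message: AZYOAAZYOA
A(0)+A(0): 0 → A
M(12)+Z(25): 37≡11 → L
E(4)+Y(24): 28≡2 → C
P(15)+O(14): 29≡3 → D
Y(24)+A(0): 24 → Y
M(12)+A(0): 12 → M
T(19)+Z(25): 44≡18 → S
D(3)+Y(24): 27≡1 → B
Z(25)+O(14): 39≡13 → N
E(4)+A(0): 4 → E

ALCDYMSBNE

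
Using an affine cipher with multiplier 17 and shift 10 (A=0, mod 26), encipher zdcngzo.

tjsxito

z(25): 17·25+10=435≡19 → t
d(3): 17·3+10=61≡9 → j
c(2): 17·2+10=44≡18 → s
n(13): 17·13+10=231≡23 → x
g(6): 17·6+10=112≡8 → i
z(25): 17·25+10=435≡19 → t
o(14): 17·14+10=248≡14 → o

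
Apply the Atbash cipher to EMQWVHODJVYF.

VNJDESLWQEBU

E(4) → V(21)
M(12) → N(13)
Q(16) → J(9)
W(22) → D(3)
V(21) → E(4)
H(7) → S(18)
O(14) → L(11)
D(3) → W(22)
J(9) → Q(16)
V(21) → E(4)
Y(24) → B(1)
F(5) → U(20)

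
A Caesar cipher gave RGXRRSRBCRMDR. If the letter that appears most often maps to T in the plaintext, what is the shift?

24

The most frequent ciphertext letter is R (appears 6 times).
R is position 17; T is position 19.
Shift = -2≡24.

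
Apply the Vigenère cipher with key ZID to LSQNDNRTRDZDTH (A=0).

Repeat the key across the message: ZIDZIDZIDZIDZI
L(11)+Z(25): 36≡10 → K
S(18)+I(8): 26≡0 → A
Q(16)+D(3): 19 → T
N(13)+Z(25): 38≡12 → M
D(3)+I(8): 11 → L
N(13)+D(3): 16 → Q
R(17)+Z(25): 42≡16 → Q
T(19)+I(8): 27≡1 → B
R(17)+D(3): 20 → U
D(3)+Z(25): 28≡2 → C
Z(25)+I(8): 33≡7 → H
D(3)+D(3): 6 → G
T(19)+Z(25): 44≡18 → S
H(7)+I(8): 15 → P

KATMLQQBUCHGSP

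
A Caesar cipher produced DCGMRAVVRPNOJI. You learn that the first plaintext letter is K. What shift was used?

From the crib: D(3)−K(10)=-7≡19, so the shift is 19.

19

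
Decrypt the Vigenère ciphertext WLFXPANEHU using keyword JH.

Repeat the key across the ciphertext: JHJHJHJHJH
W(22)−J(9): 13 → N
L(11)−H(7): 4 → E
F(5)−J(9): -4≡22 → W
X(23)−H(7): 16 → Q
P(15)−J(9): 6 → G
A(0)−H(7): -7≡19 → T
N(13)−J(9): 4 → E
E(4)−H(7): -3≡23 → X
H(7)−J(9): -2≡24 → Y
U(20)−H(7): 13 → N

NEWQGTEXYN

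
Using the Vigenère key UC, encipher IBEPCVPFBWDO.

CDYRWXJHVYXQ

Repeat the key across the message: UCUCUCUCUCUC
I(8)+U(20): 28≡2 → C
B(1)+C(2): 3 → D
E(4)+U(20): 24 → Y
P(15)+C(2): 17 → R
C(2)+U(20): 22 → W
V(21)+C(2): 23 → X
P(15)+U(20): 35≡9 → J
F(5)+C(2): 7 → H
B(1)+U(20): 21 → V
W(22)+C(2): 24 → Y
D(3)+U(20): 23 → X
O(14)+C(2): 16 → Q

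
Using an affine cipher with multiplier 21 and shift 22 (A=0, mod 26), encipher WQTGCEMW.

QUFSMCOQ

W(22): 21·22+22=484≡16 → Q
Q(16): 21·16+22=358≡20 → U
T(19): 21·19+22=421≡5 → F
G(6): 21·6+22=148≡18 → S
C(2): 21·2+22=64≡12 → M
E(4): 21·4+22=106≡2 → C
M(12): 21·12+22=274≡14 → O
W(22): 21·22+22=484≡16 → Q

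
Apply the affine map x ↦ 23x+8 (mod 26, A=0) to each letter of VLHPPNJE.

V(21): 23·21+8=491≡23 → X
L(11): 23·11+8=261≡1 → B
H(7): 23·7+8=169≡13 → N
P(15): 23·15+8=353≡15 → P
P(15): 23·15+8=353≡15 → P
N(13): 23·13+8=307≡21 → V
J(9): 23·9+8=215≡7 → H
E(4): 23·4+8=100≡22 → W

XBNPPVHW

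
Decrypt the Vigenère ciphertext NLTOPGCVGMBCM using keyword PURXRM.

Repeat the key across the ciphertext: PURXRMPURXRMP
N(13)−P(15): -2≡24 → Y
L(11)−U(20): -9≡17 → R
T(19)−R(17): 2 → C
O(14)−X(23): -9≡17 → R
P(15)−R(17): -2≡24 → Y
G(6)−M(12): -6≡20 → U
C(2)−P(15): -13≡13 → N
V(21)−U(20): 1 → B
G(6)−R(17): -11≡15 → P
M(12)−X(23): -11≡15 → P
B(1)−R(17): -16≡10 → K
C(2)−M(12): -10≡16 → Q
M(12)−P(15): -3≡23 → X

YRCRYUNBPPKQX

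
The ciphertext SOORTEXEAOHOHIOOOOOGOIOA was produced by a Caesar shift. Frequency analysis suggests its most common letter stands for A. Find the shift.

The most frequent ciphertext letter is O (appears 11 times).
O is position 14; A is position 0.
Shift = 14.

14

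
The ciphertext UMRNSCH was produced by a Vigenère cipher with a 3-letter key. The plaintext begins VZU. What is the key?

ZNX

Subtract each crib letter from the matching ciphertext letter (mod 26):
U(20)−V(21)=-1≡25 → Z
M(12)−Z(25)=-13≡13 → N
R(17)−U(20)=-3≡23 → X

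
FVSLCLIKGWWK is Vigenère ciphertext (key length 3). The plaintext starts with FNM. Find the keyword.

AIG

Subtract each crib letter from the matching ciphertext letter (mod 26):
F(5)−F(5)=0 → A
V(21)−N(13)=8 → I
S(18)−M(12)=6 → G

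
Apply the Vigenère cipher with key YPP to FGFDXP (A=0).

Repeat the key across the message: YPPYPP
F(5)+Y(24): 29≡3 → D
G(6)+P(15): 21 → V
F(5)+P(15): 20 → U
D(3)+Y(24): 27≡1 → B
X(23)+P(15): 38≡12 → M
P(15)+P(15): 30≡4 → E

DVUBME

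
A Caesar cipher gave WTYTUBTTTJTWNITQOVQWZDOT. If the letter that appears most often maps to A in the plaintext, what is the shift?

The most frequent ciphertext letter is T (appears 8 times).
T is position 19; A is position 0.
Shift = 19.

19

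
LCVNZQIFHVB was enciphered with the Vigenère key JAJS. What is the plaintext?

CCMVQQZNYVS

Repeat the key across the ciphertext: JAJSJAJSJAJ
L(11)−J(9): 2 → C
C(2)−A(0): 2 → C
V(21)−J(9): 12 → M
N(13)−S(18): -5≡21 → V
Z(25)−J(9): 16 → Q
Q(16)−A(0): 16 → Q
I(8)−J(9): -1≡25 → Z
F(5)−S(18): -13≡13 → N
H(7)−J(9): -2≡24 → Y
V(21)−A(0): 21 → V
B(1)−J(9): -8≡18 → S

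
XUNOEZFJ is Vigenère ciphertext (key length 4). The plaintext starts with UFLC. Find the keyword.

Subtract each crib letter from the matching ciphertext letter (mod 26):
X(23)−U(20)=3 → D
U(20)−F(5)=15 → P
N(13)−L(11)=2 → C
O(14)−C(2)=12 → M

DPCM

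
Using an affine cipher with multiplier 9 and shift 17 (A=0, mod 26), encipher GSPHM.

G(6): 9·6+17=71≡19 → T
S(18): 9·18+17=179≡23 → X
P(15): 9·15+17=152≡22 → W
H(7): 9·7+17=80≡2 → C
M(12): 9·12+17=125≡21 → V

TXWCV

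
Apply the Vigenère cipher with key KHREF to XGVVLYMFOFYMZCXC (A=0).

Repeat the key across the message: KHREFKHREFKHREFK
X(23)+K(10): 33≡7 → H
G(6)+H(7): 13 → N
V(21)+R(17): 38≡12 → M
V(21)+E(4): 25 → Z
L(11)+F(5): 16 → Q
Y(24)+K(10): 34≡8 → I
M(12)+H(7): 19 → T
F(5)+R(17): 22 → W
O(14)+E(4): 18 → S
F(5)+F(5): 10 → K
Y(24)+K(10): 34≡8 → I
M(12)+H(7): 19 → T
Z(25)+R(17): 42≡16 → Q
C(2)+E(4): 6 → G
X(23)+F(5): 28≡2 → C
C(2)+K(10): 12 → M

HNMZQITWSKITQGCM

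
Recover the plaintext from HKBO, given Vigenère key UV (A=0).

Repeat the key across the ciphertext: UVUV
H(7)−U(20): -13≡13 → N
K(10)−V(21): -11≡15 → P
B(1)−U(20): -19≡7 → H
O(14)−V(21): -7≡19 → T

NPHT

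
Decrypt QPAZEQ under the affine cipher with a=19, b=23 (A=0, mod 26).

The inverse of 19 mod 26 is 11, since 19·11=209≡1. Apply D(y)=11·(y−23) mod 26:
Q(16): 11·(16−23)=-77≡1 → B
P(15): 11·(15−23)=-88≡16 → Q
A(0): 11·(0−23)=-253≡7 → H
Z(25): 11·(25−23)=22 → W
E(4): 11·(4−23)=-209≡25 → Z
Q(16): 11·(16−23)=-77≡1 → B

BQHWZB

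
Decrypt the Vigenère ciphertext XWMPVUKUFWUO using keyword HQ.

QGFZOEDEYGNY

Repeat the key across the ciphertext: HQHQHQHQHQHQ
X(23)−H(7): 16 → Q
W(22)−Q(16): 6 → G
M(12)−H(7): 5 → F
P(15)−Q(16): -1≡25 → Z
V(21)−H(7): 14 → O
U(20)−Q(16): 4 → E
K(10)−H(7): 3 → D
U(20)−Q(16): 4 → E
F(5)−H(7): -2≡24 → Y
W(22)−Q(16): 6 → G
U(20)−H(7): 13 → N
O(14)−Q(16): -2≡24 → Y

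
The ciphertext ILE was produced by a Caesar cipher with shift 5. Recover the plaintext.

I(8): 8−5=3 → D
L(11): 11−5=6 → G
E(4): 4−5=-1≡25 → Z

DGZ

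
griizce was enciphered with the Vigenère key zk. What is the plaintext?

Repeat the key across the ciphertext: zkzkzkz
g(6)−z(25): -19≡7 → h
r(17)−k(10): 7 → h
i(8)−z(25): -17≡9 → j
i(8)−k(10): -2≡24 → y
z(25)−z(25): 0 → a
c(2)−k(10): -8≡18 → s
e(4)−z(25): -21≡5 → f

hhjyasf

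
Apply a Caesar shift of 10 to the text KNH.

K(10): 10+10=20 → U
N(13): 13+10=23 → X
H(7): 7+10=17 → R

UXR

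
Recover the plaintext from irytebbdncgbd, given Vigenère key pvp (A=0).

Repeat the key across the ciphertext: pvppvppvppvpp
i(8)−p(15): -7≡19 → t
r(17)−v(21): -4≡22 → w
y(24)−p(15): 9 → j
t(19)−p(15): 4 → e
e(4)−v(21): -17≡9 → j
b(1)−p(15): -14≡12 → m
b(1)−p(15): -14≡12 → m
d(3)−v(21): -18≡8 → i
n(13)−p(15): -2≡24 → y
c(2)−p(15): -13≡13 → n
g(6)−v(21): -15≡11 → l
b(1)−p(15): -14≡12 → m
d(3)−p(15): -12≡14 → o

twjejmmiynlmo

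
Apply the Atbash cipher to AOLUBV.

ZLOFYE

A(0) → Z(25)
O(14) → L(11)
L(11) → O(14)
U(20) → F(5)
B(1) → Y(24)
V(21) → E(4)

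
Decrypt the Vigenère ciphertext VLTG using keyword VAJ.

Repeat the key across the ciphertext: VAJV
V(21)−V(21): 0 → A
L(11)−A(0): 11 → L
T(19)−J(9): 10 → K
G(6)−V(21): -15≡11 → L

ALKL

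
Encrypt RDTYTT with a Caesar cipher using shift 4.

VHXCXX

R(17): 17+4=21 → V
D(3): 3+4=7 → H
T(19): 19+4=23 → X
Y(24): 24+4=28≡2 → C
T(19): 19+4=23 → X
T(19): 19+4=23 → X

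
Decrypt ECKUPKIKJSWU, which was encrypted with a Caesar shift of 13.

RPXHCXVXWFJH

E(4): 4−13=-9≡17 → R
C(2): 2−13=-11≡15 → P
K(10): 10−13=-3≡23 → X
U(20): 20−13=7 → H
P(15): 15−13=2 → C
K(10): 10−13=-3≡23 → X
I(8): 8−13=-5≡21 → V
K(10): 10−13=-3≡23 → X
J(9): 9−13=-4≡22 → W
S(18): 18−13=5 → F
W(22): 22−13=9 → J
U(20): 20−13=7 → H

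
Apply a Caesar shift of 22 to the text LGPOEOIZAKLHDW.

HCLKAKEVWGHDZS

L(11): 11+22=33≡7 → H
G(6): 6+22=28≡2 → C
P(15): 15+22=37≡11 → L
O(14): 14+22=36≡10 → K
E(4): 4+22=26≡0 → A
O(14): 14+22=36≡10 → K
I(8): 8+22=30≡4 → E
Z(25): 25+22=47≡21 → V
A(0): 0+22=22 → W
K(10): 10+22=32≡6 → G
L(11): 11+22=33≡7 → H
H(7): 7+22=29≡3 → D
D(3): 3+22=25 → Z
W(22): 22+22=44≡18 → S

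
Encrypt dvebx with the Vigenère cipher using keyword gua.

Repeat the key across the message: guagu
d(3)+g(6): 9 → j
v(21)+u(20): 41≡15 → p
e(4)+a(0): 4 → e
b(1)+g(6): 7 → h
x(23)+u(20): 43≡17 → r

jpehr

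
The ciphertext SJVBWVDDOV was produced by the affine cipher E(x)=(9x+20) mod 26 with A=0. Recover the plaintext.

UTDVGDBBID

The inverse of 9 mod 26 is 3, since 9·3=27≡1. Apply D(y)=3·(y−20) mod 26:
S(18): 3·(18−20)=-6≡20 → U
J(9): 3·(9−20)=-33≡19 → T
V(21): 3·(21−20)=3 → D
B(1): 3·(1−20)=-57≡21 → V
W(22): 3·(22−20)=6 → G
V(21): 3·(21−20)=3 → D
D(3): 3·(3−20)=-51≡1 → B
D(3): 3·(3−20)=-51≡1 → B
O(14): 3·(14−20)=-18≡8 → I
V(21): 3·(21−20)=3 → D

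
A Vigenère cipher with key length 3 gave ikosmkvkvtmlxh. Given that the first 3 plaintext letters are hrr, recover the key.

Subtract each crib letter from the matching ciphertext letter (mod 26):
i(8)−h(7)=1 → b
k(10)−r(17)=-7≡19 → t
o(14)−r(17)=-3≡23 → x

btx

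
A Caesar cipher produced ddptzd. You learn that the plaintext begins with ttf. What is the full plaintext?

ttfjpt

From the crib: d(3)−t(19)=-16≡10, so the shift is 10.
Subtract 10 from each ciphertext letter:
d(3): 3−10=-7≡19 → t
d(3): 3−10=-7≡19 → t
p(15): 15−10=5 → f
t(19): 19−10=9 → j
z(25): 25−10=15 → p
d(3): 3−10=-7≡19 → t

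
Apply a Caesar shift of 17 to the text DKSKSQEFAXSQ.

D(3): 3+17=20 → U
K(10): 10+17=27≡1 → B
S(18): 18+17=35≡9 → J
K(10): 10+17=27≡1 → B
S(18): 18+17=35≡9 → J
Q(16): 16+17=33≡7 → H
E(4): 4+17=21 → V
F(5): 5+17=22 → W
A(0): 0+17=17 → R
X(23): 23+17=40≡14 → O
S(18): 18+17=35≡9 → J
Q(16): 16+17=33≡7 → H

UBJBJHVWROJH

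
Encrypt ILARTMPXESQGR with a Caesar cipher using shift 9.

I(8): 8+9=17 → R
L(11): 11+9=20 → U
A(0): 0+9=9 → J
R(17): 17+9=26≡0 → A
T(19): 19+9=28≡2 → C
M(12): 12+9=21 → V
P(15): 15+9=24 → Y
X(23): 23+9=32≡6 → G
E(4): 4+9=13 → N
S(18): 18+9=27≡1 → B
Q(16): 16+9=25 → Z
G(6): 6+9=15 → P
R(17): 17+9=26≡0 → A

RUJACVYGNBZPA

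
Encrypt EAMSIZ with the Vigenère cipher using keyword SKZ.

Repeat the key across the message: SKZSKZ
E(4)+S(18): 22 → W
A(0)+K(10): 10 → K
M(12)+Z(25): 37≡11 → L
S(18)+S(18): 36≡10 → K
I(8)+K(10): 18 → S
Z(25)+Z(25): 50≡24 → Y

WKLKSY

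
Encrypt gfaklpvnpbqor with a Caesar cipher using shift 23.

g(6): 6+23=29≡3 → d
f(5): 5+23=28≡2 → c
a(0): 0+23=23 → x
k(10): 10+23=33≡7 → h
l(11): 11+23=34≡8 → i
p(15): 15+23=38≡12 → m
v(21): 21+23=44≡18 → s
n(13): 13+23=36≡10 → k
p(15): 15+23=38≡12 → m
b(1): 1+23=24 → y
q(16): 16+23=39≡13 → n
o(14): 14+23=37≡11 → l
r(17): 17+23=40≡14 → o

dcxhimskmynlo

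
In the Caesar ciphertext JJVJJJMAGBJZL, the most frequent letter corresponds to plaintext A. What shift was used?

The most frequent ciphertext letter is J (appears 6 times).
J is position 9; A is position 0.
Shift = 9.

9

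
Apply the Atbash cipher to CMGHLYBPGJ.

XNTSOBYKTQ

C(2) → X(23)
M(12) → N(13)
G(6) → T(19)
H(7) → S(18)
L(11) → O(14)
Y(24) → B(1)
B(1) → Y(24)
P(15) → K(10)
G(6) → T(19)
J(9) → Q(16)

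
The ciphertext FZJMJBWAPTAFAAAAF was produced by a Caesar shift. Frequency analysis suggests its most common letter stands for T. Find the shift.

The most frequent ciphertext letter is A (appears 6 times).
A is position 0; T is position 19.
Shift = -19≡7.

7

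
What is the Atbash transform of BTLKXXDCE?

YGOPCCWXV

B(1) → Y(24)
T(19) → G(6)
L(11) → O(14)
K(10) → P(15)
X(23) → C(2)
X(23) → C(2)
D(3) → W(22)
C(2) → X(23)
E(4) → V(21)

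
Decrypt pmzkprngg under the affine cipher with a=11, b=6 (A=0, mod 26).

The inverse of 11 mod 26 is 19, since 11·19=209≡1. Apply D(y)=19·(y−6) mod 26:
p(15): 19·(15−6)=171≡15 → p
m(12): 19·(12−6)=114≡10 → k
z(25): 19·(25−6)=361≡23 → x
k(10): 19·(10−6)=76≡24 → y
p(15): 19·(15−6)=171≡15 → p
r(17): 19·(17−6)=209≡1 → b
n(13): 19·(13−6)=133≡3 → d
g(6): 19·(6−6)=0 → a
g(6): 19·(6−6)=0 → a

pkxypbdaa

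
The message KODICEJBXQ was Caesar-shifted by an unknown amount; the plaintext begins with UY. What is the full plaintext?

From the crib: K(10)−U(20)=-10≡16, so the shift is 16.
Subtract 16 from each ciphertext letter:
K(10): 10−16=-6≡20 → U
O(14): 14−16=-2≡24 → Y
D(3): 3−16=-13≡13 → N
I(8): 8−16=-8≡18 → S
C(2): 2−16=-14≡12 → M
E(4): 4−16=-12≡14 → O
J(9): 9−16=-7≡19 → T
B(1): 1−16=-15≡11 → L
X(23): 23−16=7 → H
Q(16): 16−16=0 → A

UYNSMOTLHA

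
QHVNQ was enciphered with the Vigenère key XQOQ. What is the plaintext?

Repeat the key across the ciphertext: XQOQX
Q(16)−X(23): -7≡19 → T
H(7)−Q(16): -9≡17 → R
V(21)−O(14): 7 → H
N(13)−Q(16): -3≡23 → X
Q(16)−X(23): -7≡19 → T

TRHXT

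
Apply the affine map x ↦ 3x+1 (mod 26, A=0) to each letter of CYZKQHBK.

HVYFXWEF

C(2): 3·2+1=7 → H
Y(24): 3·24+1=73≡21 → V
Z(25): 3·25+1=76≡24 → Y
K(10): 3·10+1=31≡5 → F
Q(16): 3·16+1=49≡23 → X
H(7): 3·7+1=22 → W
B(1): 3·1+1=4 → E
K(10): 3·10+1=31≡5 → F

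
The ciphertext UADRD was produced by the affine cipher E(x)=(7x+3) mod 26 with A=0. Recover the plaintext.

VHACA

The inverse of 7 mod 26 is 15, since 7·15=105≡1. Apply D(y)=15·(y−3) mod 26:
U(20): 15·(20−3)=255≡21 → V
A(0): 15·(0−3)=-45≡7 → H
D(3): 15·(3−3)=0 → A
R(17): 15·(17−3)=210≡2 → C
D(3): 15·(3−3)=0 → A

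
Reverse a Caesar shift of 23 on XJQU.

AMTX

X(23): 23−23=0 → A
J(9): 9−23=-14≡12 → M
Q(16): 16−23=-7≡19 → T
U(20): 20−23=-3≡23 → X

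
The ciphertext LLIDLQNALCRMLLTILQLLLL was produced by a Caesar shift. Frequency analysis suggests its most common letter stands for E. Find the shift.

The most frequent ciphertext letter is L (appears 11 times).
L is position 11; E is position 4.
Shift = 7.

7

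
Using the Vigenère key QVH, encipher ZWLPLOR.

Repeat the key across the message: QVHQVHQ
Z(25)+Q(16): 41≡15 → P
W(22)+V(21): 43≡17 → R
L(11)+H(7): 18 → S
P(15)+Q(16): 31≡5 → F
L(11)+V(21): 32≡6 → G
O(14)+H(7): 21 → V
R(17)+Q(16): 33≡7 → H

PRSFGVH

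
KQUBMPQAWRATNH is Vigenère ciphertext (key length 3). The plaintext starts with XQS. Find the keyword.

Subtract each crib letter from the matching ciphertext letter (mod 26):
K(10)−X(23)=-13≡13 → N
Q(16)−Q(16)=0 → A
U(20)−S(18)=2 → C

NAC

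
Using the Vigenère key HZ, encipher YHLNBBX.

Repeat the key across the message: HZHZHZH
Y(24)+H(7): 31≡5 → F
H(7)+Z(25): 32≡6 → G
L(11)+H(7): 18 → S
N(13)+Z(25): 38≡12 → M
B(1)+H(7): 8 → I
B(1)+Z(25): 26≡0 → A
X(23)+H(7): 30≡4 → E

FGSMIAE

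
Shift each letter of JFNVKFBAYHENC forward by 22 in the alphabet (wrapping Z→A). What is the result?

J(9): 9+22=31≡5 → F
F(5): 5+22=27≡1 → B
N(13): 13+22=35≡9 → J
V(21): 21+22=43≡17 → R
K(10): 10+22=32≡6 → G
F(5): 5+22=27≡1 → B
B(1): 1+22=23 → X
A(0): 0+22=22 → W
Y(24): 24+22=46≡20 → U
H(7): 7+22=29≡3 → D
E(4): 4+22=26≡0 → A
N(13): 13+22=35≡9 → J
C(2): 2+22=24 → Y

FBJRGBXWUDAJY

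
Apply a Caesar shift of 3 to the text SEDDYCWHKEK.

VHGGBFZKNHN

S(18): 18+3=21 → V
E(4): 4+3=7 → H
D(3): 3+3=6 → G
D(3): 3+3=6 → G
Y(24): 24+3=27≡1 → B
C(2): 2+3=5 → F
W(22): 22+3=25 → Z
H(7): 7+3=10 → K
K(10): 10+3=13 → N
E(4): 4+3=7 → H
K(10): 10+3=13 → N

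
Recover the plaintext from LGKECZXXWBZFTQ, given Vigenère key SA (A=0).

Repeat the key across the ciphertext: SASASASASASASA
L(11)−S(18): -7≡19 → T
G(6)−A(0): 6 → G
K(10)−S(18): -8≡18 → S
E(4)−A(0): 4 → E
C(2)−S(18): -16≡10 → K
Z(25)−A(0): 25 → Z
X(23)−S(18): 5 → F
X(23)−A(0): 23 → X
W(22)−S(18): 4 → E
B(1)−A(0): 1 → B
Z(25)−S(18): 7 → H
F(5)−A(0): 5 → F
T(19)−S(18): 1 → B
Q(16)−A(0): 16 → Q

TGSEKZFXEBHFBQ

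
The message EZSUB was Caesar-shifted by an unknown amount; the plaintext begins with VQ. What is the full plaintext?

From the crib: E(4)−V(21)=-17≡9, so the shift is 9.
Subtract 9 from each ciphertext letter:
E(4): 4−9=-5≡21 → V
Z(25): 25−9=16 → Q
S(18): 18−9=9 → J
U(20): 20−9=11 → L
B(1): 1−9=-8≡18 → S

VQJLS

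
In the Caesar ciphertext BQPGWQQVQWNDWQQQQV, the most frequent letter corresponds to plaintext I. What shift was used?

The most frequent ciphertext letter is Q (appears 8 times).
Q is position 16; I is position 8.
Shift = 8.

8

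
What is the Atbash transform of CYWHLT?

C(2) → X(23)
Y(24) → B(1)
W(22) → D(3)
H(7) → S(18)
L(11) → O(14)
T(19) → G(6)

XBDSOG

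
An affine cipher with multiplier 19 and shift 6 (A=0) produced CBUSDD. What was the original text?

IXYCTT

The inverse of 19 mod 26 is 11, since 19·11=209≡1. Apply D(y)=11·(y−6) mod 26:
C(2): 11·(2−6)=-44≡8 → I
B(1): 11·(1−6)=-55≡23 → X
U(20): 11·(20−6)=154≡24 → Y
S(18): 11·(18−6)=132≡2 → C
D(3): 11·(3−6)=-33≡19 → T
D(3): 11·(3−6)=-33≡19 → T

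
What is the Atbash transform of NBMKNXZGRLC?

N(13) → M(12)
B(1) → Y(24)
M(12) → N(13)
K(10) → P(15)
N(13) → M(12)
X(23) → C(2)
Z(25) → A(0)
G(6) → T(19)
R(17) → I(8)
L(11) → O(14)
C(2) → X(23)

MYNPMCATIOX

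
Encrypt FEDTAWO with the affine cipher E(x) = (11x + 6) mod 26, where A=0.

JYNHGOE

F(5): 11·5+6=61≡9 → J
E(4): 11·4+6=50≡24 → Y
D(3): 11·3+6=39≡13 → N
T(19): 11·19+6=215≡7 → H
A(0): 11·0+6=6 → G
W(22): 11·22+6=248≡14 → O
O(14): 11·14+6=160≡4 → E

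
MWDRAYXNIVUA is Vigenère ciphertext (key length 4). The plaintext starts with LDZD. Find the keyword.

BTEO

Subtract each crib letter from the matching ciphertext letter (mod 26):
M(12)−L(11)=1 → B
W(22)−D(3)=19 → T
D(3)−Z(25)=-22≡4 → E
R(17)−D(3)=14 → O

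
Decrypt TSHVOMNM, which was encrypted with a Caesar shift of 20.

ZYNBUSTS

T(19): 19−20=-1≡25 → Z
S(18): 18−20=-2≡24 → Y
H(7): 7−20=-13≡13 → N
V(21): 21−20=1 → B
O(14): 14−20=-6≡20 → U
M(12): 12−20=-8≡18 → S
N(13): 13−20=-7≡19 → T
M(12): 12−20=-8≡18 → S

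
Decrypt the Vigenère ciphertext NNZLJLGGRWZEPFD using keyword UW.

Repeat the key across the ciphertext: UWUWUWUWUWUWUWU
N(13)−U(20): -7≡19 → T
N(13)−W(22): -9≡17 → R
Z(25)−U(20): 5 → F
L(11)−W(22): -11≡15 → P
J(9)−U(20): -11≡15 → P
L(11)−W(22): -11≡15 → P
G(6)−U(20): -14≡12 → M
G(6)−W(22): -16≡10 → K
R(17)−U(20): -3≡23 → X
W(22)−W(22): 0 → A
Z(25)−U(20): 5 → F
E(4)−W(22): -18≡8 → I
P(15)−U(20): -5≡21 → V
F(5)−W(22): -17≡9 → J
D(3)−U(20): -17≡9 → J

TRFPPPMKXAFIVJJ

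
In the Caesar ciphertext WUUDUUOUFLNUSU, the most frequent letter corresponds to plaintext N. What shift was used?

The most frequent ciphertext letter is U (appears 7 times).
U is position 20; N is position 13.
Shift = 7.

7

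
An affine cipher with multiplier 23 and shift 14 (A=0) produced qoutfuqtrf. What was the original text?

The inverse of 23 mod 26 is 17, since 23·17=391≡1. Apply D(y)=17·(y−14) mod 26:
q(16): 17·(16−14)=34≡8 → i
o(14): 17·(14−14)=0 → a
u(20): 17·(20−14)=102≡24 → y
t(19): 17·(19−14)=85≡7 → h
f(5): 17·(5−14)=-153≡3 → d
u(20): 17·(20−14)=102≡24 → y
q(16): 17·(16−14)=34≡8 → i
t(19): 17·(19−14)=85≡7 → h
r(17): 17·(17−14)=51≡25 → z
f(5): 17·(5−14)=-153≡3 → d

iayhdyihzd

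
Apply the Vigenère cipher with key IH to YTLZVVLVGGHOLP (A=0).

GATGDCTCONPVTW

Repeat the key across the message: IHIHIHIHIHIHIH
Y(24)+I(8): 32≡6 → G
T(19)+H(7): 26≡0 → A
L(11)+I(8): 19 → T
Z(25)+H(7): 32≡6 → G
V(21)+I(8): 29≡3 → D
V(21)+H(7): 28≡2 → C
L(11)+I(8): 19 → T
V(21)+H(7): 28≡2 → C
G(6)+I(8): 14 → O
G(6)+H(7): 13 → N
H(7)+I(8): 15 → P
O(14)+H(7): 21 → V
L(11)+I(8): 19 → T
P(15)+H(7): 22 → W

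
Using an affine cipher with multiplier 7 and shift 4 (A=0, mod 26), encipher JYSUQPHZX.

PQAOMFBXJ

J(9): 7·9+4=67≡15 → P
Y(24): 7·24+4=172≡16 → Q
S(18): 7·18+4=130≡0 → A
U(20): 7·20+4=144≡14 → O
Q(16): 7·16+4=116≡12 → M
P(15): 7·15+4=109≡5 → F
H(7): 7·7+4=53≡1 → B
Z(25): 7·25+4=179≡23 → X
X(23): 7·23+4=165≡9 → J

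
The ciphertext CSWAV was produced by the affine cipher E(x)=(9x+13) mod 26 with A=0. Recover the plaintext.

TPBNY

The inverse of 9 mod 26 is 3, since 9·3=27≡1. Apply D(y)=3·(y−13) mod 26:
C(2): 3·(2−13)=-33≡19 → T
S(18): 3·(18−13)=15 → P
W(22): 3·(22−13)=27≡1 → B
A(0): 3·(0−13)=-39≡13 → N
V(21): 3·(21−13)=24 → Y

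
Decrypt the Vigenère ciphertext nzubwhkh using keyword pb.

Repeat the key across the ciphertext: pbpbpbpb
n(13)−p(15): -2≡24 → y
z(25)−b(1): 24 → y
u(20)−p(15): 5 → f
b(1)−b(1): 0 → a
w(22)−p(15): 7 → h
h(7)−b(1): 6 → g
k(10)−p(15): -5≡21 → v
h(7)−b(1): 6 → g

yyfahgvg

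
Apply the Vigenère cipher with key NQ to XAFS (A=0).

Repeat the key across the message: NQNQ
X(23)+N(13): 36≡10 → K
A(0)+Q(16): 16 → Q
F(5)+N(13): 18 → S
S(18)+Q(16): 34≡8 → I

KQSI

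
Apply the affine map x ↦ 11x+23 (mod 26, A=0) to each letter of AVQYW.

XURBF

A(0): 11·0+23=23 → X
V(21): 11·21+23=254≡20 → U
Q(16): 11·16+23=199≡17 → R
Y(24): 11·24+23=287≡1 → B
W(22): 11·22+23=265≡5 → F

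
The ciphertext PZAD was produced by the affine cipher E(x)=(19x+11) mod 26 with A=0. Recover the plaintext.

SYJQ

The inverse of 19 mod 26 is 11, since 19·11=209≡1. Apply D(y)=11·(y−11) mod 26:
P(15): 11·(15−11)=44≡18 → S
Z(25): 11·(25−11)=154≡24 → Y
A(0): 11·(0−11)=-121≡9 → J
D(3): 11·(3−11)=-88≡16 → Q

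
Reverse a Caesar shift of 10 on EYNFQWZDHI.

E(4): 4−10=-6≡20 → U
Y(24): 24−10=14 → O
N(13): 13−10=3 → D
F(5): 5−10=-5≡21 → V
Q(16): 16−10=6 → G
W(22): 22−10=12 → M
Z(25): 25−10=15 → P
D(3): 3−10=-7≡19 → T
H(7): 7−10=-3≡23 → X
I(8): 8−10=-2≡24 → Y

UODVGMPTXY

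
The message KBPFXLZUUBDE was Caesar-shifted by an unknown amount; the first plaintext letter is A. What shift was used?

10

From the crib: K(10)−A(0)=10, so the shift is 10.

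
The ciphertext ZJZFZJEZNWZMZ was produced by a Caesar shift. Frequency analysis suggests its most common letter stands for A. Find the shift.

The most frequent ciphertext letter is Z (appears 6 times).
Z is position 25; A is position 0.
Shift = 25.

25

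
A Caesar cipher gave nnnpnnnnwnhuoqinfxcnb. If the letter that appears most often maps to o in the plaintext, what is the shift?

The most frequent ciphertext letter is n (appears 10 times).
n is position 13; o is position 14.
Shift = -1≡25.

25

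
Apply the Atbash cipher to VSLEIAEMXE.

V(21) → E(4)
S(18) → H(7)
L(11) → O(14)
E(4) → V(21)
I(8) → R(17)
A(0) → Z(25)
E(4) → V(21)
M(12) → N(13)
X(23) → C(2)
E(4) → V(21)

EHOVRZVNCV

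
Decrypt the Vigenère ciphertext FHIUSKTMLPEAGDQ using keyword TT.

MOPBZRATSWLHNKX

Repeat the key across the ciphertext: TTTTTTTTTTTTTTT
F(5)−T(19): -14≡12 → M
H(7)−T(19): -12≡14 → O
I(8)−T(19): -11≡15 → P
U(20)−T(19): 1 → B
S(18)−T(19): -1≡25 → Z
K(10)−T(19): -9≡17 → R
T(19)−T(19): 0 → A
M(12)−T(19): -7≡19 → T
L(11)−T(19): -8≡18 → S
P(15)−T(19): -4≡22 → W
E(4)−T(19): -15≡11 → L
A(0)−T(19): -19≡7 → H
G(6)−T(19): -13≡13 → N
D(3)−T(19): -16≡10 → K
Q(16)−T(19): -3≡23 → X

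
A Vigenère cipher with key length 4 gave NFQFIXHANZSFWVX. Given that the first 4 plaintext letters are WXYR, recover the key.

Subtract each crib letter from the matching ciphertext letter (mod 26):
N(13)−W(22)=-9≡17 → R
F(5)−X(23)=-18≡8 → I
Q(16)−Y(24)=-8≡18 → S
F(5)−R(17)=-12≡14 → O

RISO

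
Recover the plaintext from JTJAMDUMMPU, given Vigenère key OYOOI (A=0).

Repeat the key across the ciphertext: OYOOIOYOOIO
J(9)−O(14): -5≡21 → V
T(19)−Y(24): -5≡21 → V
J(9)−O(14): -5≡21 → V
A(0)−O(14): -14≡12 → M
M(12)−I(8): 4 → E
D(3)−O(14): -11≡15 → P
U(20)−Y(24): -4≡22 → W
M(12)−O(14): -2≡24 → Y
M(12)−O(14): -2≡24 → Y
P(15)−I(8): 7 → H
U(20)−O(14): 6 → G

VVVMEPWYYHG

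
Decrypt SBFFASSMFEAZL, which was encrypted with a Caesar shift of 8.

S(18): 18−8=10 → K
B(1): 1−8=-7≡19 → T
F(5): 5−8=-3≡23 → X
F(5): 5−8=-3≡23 → X
A(0): 0−8=-8≡18 → S
S(18): 18−8=10 → K
S(18): 18−8=10 → K
M(12): 12−8=4 → E
F(5): 5−8=-3≡23 → X
E(4): 4−8=-4≡22 → W
A(0): 0−8=-8≡18 → S
Z(25): 25−8=17 → R
L(11): 11−8=3 → D

KTXXSKKEXWSRD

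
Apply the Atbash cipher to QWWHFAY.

Q(16) → J(9)
W(22) → D(3)
W(22) → D(3)
H(7) → S(18)
F(5) → U(20)
A(0) → Z(25)
Y(24) → B(1)

JDDSUZB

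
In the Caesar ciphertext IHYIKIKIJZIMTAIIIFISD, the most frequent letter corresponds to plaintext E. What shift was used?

4

The most frequent ciphertext letter is I (appears 9 times).
I is position 8; E is position 4.
Shift = 4.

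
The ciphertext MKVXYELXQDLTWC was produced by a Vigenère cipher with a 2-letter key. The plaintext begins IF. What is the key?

EF

Subtract each crib letter from the matching ciphertext letter (mod 26):
M(12)−I(8)=4 → E
K(10)−F(5)=5 → F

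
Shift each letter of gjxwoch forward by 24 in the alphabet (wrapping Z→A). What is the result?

g(6): 6+24=30≡4 → e
j(9): 9+24=33≡7 → h
x(23): 23+24=47≡21 → v
w(22): 22+24=46≡20 → u
o(14): 14+24=38≡12 → m
c(2): 2+24=26≡0 → a
h(7): 7+24=31≡5 → f

ehvumaf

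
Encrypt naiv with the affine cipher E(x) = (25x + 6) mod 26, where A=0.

n(13): 25·13+6=331≡19 → t
a(0): 25·0+6=6 → g
i(8): 25·8+6=206≡24 → y
v(21): 25·21+6=531≡11 → l

tgyl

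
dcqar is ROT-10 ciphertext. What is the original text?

d(3): 3−10=-7≡19 → t
c(2): 2−10=-8≡18 → s
q(16): 16−10=6 → g
a(0): 0−10=-10≡16 → q
r(17): 17−10=7 → h

tsgqh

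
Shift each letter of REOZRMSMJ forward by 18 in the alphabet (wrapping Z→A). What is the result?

R(17): 17+18=35≡9 → J
E(4): 4+18=22 → W
O(14): 14+18=32≡6 → G
Z(25): 25+18=43≡17 → R
R(17): 17+18=35≡9 → J
M(12): 12+18=30≡4 → E
S(18): 18+18=36≡10 → K
M(12): 12+18=30≡4 → E
J(9): 9+18=27≡1 → B

JWGRJEKEB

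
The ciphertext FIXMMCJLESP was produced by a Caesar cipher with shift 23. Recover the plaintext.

ILAPPFMOHVS

F(5): 5−23=-18≡8 → I
I(8): 8−23=-15≡11 → L
X(23): 23−23=0 → A
M(12): 12−23=-11≡15 → P
M(12): 12−23=-11≡15 → P
C(2): 2−23=-21≡5 → F
J(9): 9−23=-14≡12 → M
L(11): 11−23=-12≡14 → O
E(4): 4−23=-19≡7 → H
S(18): 18−23=-5≡21 → V
P(15): 15−23=-8≡18 → S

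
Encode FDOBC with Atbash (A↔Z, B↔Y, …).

F(5) → U(20)
D(3) → W(22)
O(14) → L(11)
B(1) → Y(24)
C(2) → X(23)

UWLYX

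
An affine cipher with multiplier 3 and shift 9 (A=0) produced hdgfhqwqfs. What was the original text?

iyzqilnlqd

The inverse of 3 mod 26 is 9, since 3·9=27≡1. Apply D(y)=9·(y−9) mod 26:
h(7): 9·(7−9)=-18≡8 → i
d(3): 9·(3−9)=-54≡24 → y
g(6): 9·(6−9)=-27≡25 → z
f(5): 9·(5−9)=-36≡16 → q
h(7): 9·(7−9)=-18≡8 → i
q(16): 9·(16−9)=63≡11 → l
w(22): 9·(22−9)=117≡13 → n
q(16): 9·(16−9)=63≡11 → l
f(5): 9·(5−9)=-36≡16 → q
s(18): 9·(18−9)=81≡3 → d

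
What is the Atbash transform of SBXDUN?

HYCWFM

S(18) → H(7)
B(1) → Y(24)
X(23) → C(2)
D(3) → W(22)
U(20) → F(5)
N(13) → M(12)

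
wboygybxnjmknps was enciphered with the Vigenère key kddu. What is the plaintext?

Repeat the key across the ciphertext: kddukddukddukdd
w(22)−k(10): 12 → m
b(1)−d(3): -2≡24 → y
o(14)−d(3): 11 → l
y(24)−u(20): 4 → e
g(6)−k(10): -4≡22 → w
y(24)−d(3): 21 → v
b(1)−d(3): -2≡24 → y
x(23)−u(20): 3 → d
n(13)−k(10): 3 → d
j(9)−d(3): 6 → g
m(12)−d(3): 9 → j
k(10)−u(20): -10≡16 → q
n(13)−k(10): 3 → d
p(15)−d(3): 12 → m
s(18)−d(3): 15 → p

mylewvyddgjqdmp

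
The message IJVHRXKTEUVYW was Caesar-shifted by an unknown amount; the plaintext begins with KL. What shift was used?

From the crib: I(8)−K(10)=-2≡24, so the shift is 24.

24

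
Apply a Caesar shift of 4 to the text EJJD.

E(4): 4+4=8 → I
J(9): 9+4=13 → N
J(9): 9+4=13 → N
D(3): 3+4=7 → H

INNH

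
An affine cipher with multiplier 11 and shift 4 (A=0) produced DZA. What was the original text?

HJC

The inverse of 11 mod 26 is 19, since 11·19=209≡1. Apply D(y)=19·(y−4) mod 26:
D(3): 19·(3−4)=-19≡7 → H
Z(25): 19·(25−4)=399≡9 → J
A(0): 19·(0−4)=-76≡2 → C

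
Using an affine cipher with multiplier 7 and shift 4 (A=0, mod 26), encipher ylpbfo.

y(24): 7·24+4=172≡16 → q
l(11): 7·11+4=81≡3 → d
p(15): 7·15+4=109≡5 → f
b(1): 7·1+4=11 → l
f(5): 7·5+4=39≡13 → n
o(14): 7·14+4=102≡24 → y

qdflny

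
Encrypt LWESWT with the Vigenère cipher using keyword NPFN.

Repeat the key across the message: NPFNNP
L(11)+N(13): 24 → Y
W(22)+P(15): 37≡11 → L
E(4)+F(5): 9 → J
S(18)+N(13): 31≡5 → F
W(22)+N(13): 35≡9 → J
T(19)+P(15): 34≡8 → I

YLJFJI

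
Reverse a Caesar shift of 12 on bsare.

b(1): 1−12=-11≡15 → p
s(18): 18−12=6 → g
a(0): 0−12=-12≡14 → o
r(17): 17−12=5 → f
e(4): 4−12=-8≡18 → s

pgofs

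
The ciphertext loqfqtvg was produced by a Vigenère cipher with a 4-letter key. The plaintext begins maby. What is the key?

zoph

Subtract each crib letter from the matching ciphertext letter (mod 26):
l(11)−m(12)=-1≡25 → z
o(14)−a(0)=14 → o
q(16)−b(1)=15 → p
f(5)−y(24)=-19≡7 → h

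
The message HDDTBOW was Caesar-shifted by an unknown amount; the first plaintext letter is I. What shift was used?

25

From the crib: H(7)−I(8)=-1≡25, so the shift is 25.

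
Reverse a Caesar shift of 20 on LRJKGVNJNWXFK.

RXPQMBTPTCDLQ

L(11): 11−20=-9≡17 → R
R(17): 17−20=-3≡23 → X
J(9): 9−20=-11≡15 → P
K(10): 10−20=-10≡16 → Q
G(6): 6−20=-14≡12 → M
V(21): 21−20=1 → B
N(13): 13−20=-7≡19 → T
J(9): 9−20=-11≡15 → P
N(13): 13−20=-7≡19 → T
W(22): 22−20=2 → C
X(23): 23−20=3 → D
F(5): 5−20=-15≡11 → L
K(10): 10−20=-10≡16 → Q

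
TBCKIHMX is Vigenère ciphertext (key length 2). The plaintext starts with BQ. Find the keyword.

SL

Subtract each crib letter from the matching ciphertext letter (mod 26):
T(19)−B(1)=18 → S
B(1)−Q(16)=-15≡11 → L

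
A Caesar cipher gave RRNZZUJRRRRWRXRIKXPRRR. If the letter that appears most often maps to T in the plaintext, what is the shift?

The most frequent ciphertext letter is R (appears 11 times).
R is position 17; T is position 19.
Shift = -2≡24.

24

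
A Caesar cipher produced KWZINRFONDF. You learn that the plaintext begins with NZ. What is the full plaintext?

From the crib: K(10)−N(13)=-3≡23, so the shift is 23.
Subtract 23 from each ciphertext letter:
K(10): 10−23=-13≡13 → N
W(22): 22−23=-1≡25 → Z
Z(25): 25−23=2 → C
I(8): 8−23=-15≡11 → L
N(13): 13−23=-10≡16 → Q
R(17): 17−23=-6≡20 → U
F(5): 5−23=-18≡8 → I
O(14): 14−23=-9≡17 → R
N(13): 13−23=-10≡16 → Q
D(3): 3−23=-20≡6 → G
F(5): 5−23=-18≡8 → I

NZCLQUIRQGI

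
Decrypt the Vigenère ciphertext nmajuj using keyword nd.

Repeat the key across the ciphertext: ndndnd
n(13)−n(13): 0 → a
m(12)−d(3): 9 → j
a(0)−n(13): -13≡13 → n
j(9)−d(3): 6 → g
u(20)−n(13): 7 → h
j(9)−d(3): 6 → g

ajnghg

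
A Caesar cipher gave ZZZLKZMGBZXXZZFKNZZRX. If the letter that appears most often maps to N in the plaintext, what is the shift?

12

The most frequent ciphertext letter is Z (appears 9 times).
Z is position 25; N is position 13.
Shift = 12.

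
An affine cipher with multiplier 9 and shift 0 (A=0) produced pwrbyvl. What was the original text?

The inverse of 9 mod 26 is 3, since 9·3=27≡1. Apply D(y)=3·(y−0) mod 26:
p(15): 3·(15−0)=45≡19 → t
w(22): 3·(22−0)=66≡14 → o
r(17): 3·(17−0)=51≡25 → z
b(1): 3·(1−0)=3 → d
y(24): 3·(24−0)=72≡20 → u
v(21): 3·(21−0)=63≡11 → l
l(11): 3·(11−0)=33≡7 → h

tozdulh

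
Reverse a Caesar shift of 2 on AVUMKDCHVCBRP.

A(0): 0−2=-2≡24 → Y
V(21): 21−2=19 → T
U(20): 20−2=18 → S
M(12): 12−2=10 → K
K(10): 10−2=8 → I
D(3): 3−2=1 → B
C(2): 2−2=0 → A
H(7): 7−2=5 → F
V(21): 21−2=19 → T
C(2): 2−2=0 → A
B(1): 1−2=-1≡25 → Z
R(17): 17−2=15 → P
P(15): 15−2=13 → N

YTSKIBAFTAZPN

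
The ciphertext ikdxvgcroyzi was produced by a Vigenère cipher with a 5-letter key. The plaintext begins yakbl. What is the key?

Subtract each crib letter from the matching ciphertext letter (mod 26):
i(8)−y(24)=-16≡10 → k
k(10)−a(0)=10 → k
d(3)−k(10)=-7≡19 → t
x(23)−b(1)=22 → w
v(21)−l(11)=10 → k

kktwk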